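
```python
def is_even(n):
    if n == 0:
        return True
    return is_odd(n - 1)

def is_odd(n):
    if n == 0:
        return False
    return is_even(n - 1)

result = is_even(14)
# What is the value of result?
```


is_even(14)
= is_odd(13)
= is_even(12)
= is_odd(11)
= is_even(10)
= is_odd(9)
= is_even(8)
= is_odd(7)
= is_even(6)
= is_odd(5)
= is_even(4)
= is_odd(3)
= is_even(2)
= is_odd(1)
= is_even(0)
n == 0: return True
= True


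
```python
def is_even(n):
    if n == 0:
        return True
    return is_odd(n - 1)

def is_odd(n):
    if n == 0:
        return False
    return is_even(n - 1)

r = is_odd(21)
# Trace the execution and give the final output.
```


is_odd(21)
= is_even(20)
= is_odd(19)
= is_even(18)
= is_odd(17)
= is_even(16)
= is_odd(15)
= is_even(14)
= is_odd(13)
= is_even(12)
= is_odd(11)
= is_even(10)
= is_odd(9)
= is_even(8)
= is_odd(7)
= is_even(6)
= is_odd(5)
= is_even(4)
= is_odd(3)
= is_even(2)
= is_odd(1)
= is_even(0)
n == 0: return True
= True


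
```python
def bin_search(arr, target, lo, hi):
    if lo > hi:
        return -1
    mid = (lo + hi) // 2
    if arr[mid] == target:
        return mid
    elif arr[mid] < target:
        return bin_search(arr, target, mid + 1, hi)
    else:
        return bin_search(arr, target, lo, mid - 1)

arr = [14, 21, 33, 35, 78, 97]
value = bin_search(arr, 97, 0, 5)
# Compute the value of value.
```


bin_search(arr, 97, 0, 5)
lo=0, hi=5, mid=2, arr[mid]=33
33 < 97, search right half
lo=3, hi=5, mid=4, arr[mid]=78
78 < 97, search right half
lo=5, hi=5, mid=5, arr[mid]=97
arr[5] == 97, found at index 5
= 5


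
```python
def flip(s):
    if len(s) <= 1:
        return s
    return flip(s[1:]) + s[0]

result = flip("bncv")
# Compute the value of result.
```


flip("bncv")
= flip("ncv") + "b"
= flip("cv") + "n" + "b"
= flip("v") + "c" + "n" + "b"
= "v" + "c" + "n" + "b"
= "vcnb"


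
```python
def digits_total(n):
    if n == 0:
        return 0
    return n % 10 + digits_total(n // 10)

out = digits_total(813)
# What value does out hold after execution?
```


digits_total(813)
= 3 + digits_total(81)
= 3 + 1 + digits_total(8)
= 3 + 1 + 8 + digits_total(0)
= 3 + 1 + 8 + 0
= 12


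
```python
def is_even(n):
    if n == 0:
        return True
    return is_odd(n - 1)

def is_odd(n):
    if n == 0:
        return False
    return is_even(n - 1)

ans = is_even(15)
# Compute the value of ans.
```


is_even(15)
= is_odd(14)
= is_even(13)
= is_odd(12)
= is_even(11)
= is_odd(10)
= is_even(9)
= is_odd(8)
= is_even(7)
= is_odd(6)
= is_even(5)
= is_odd(4)
= is_even(3)
= is_odd(2)
= is_even(1)
= is_odd(0)
n == 0: return False
= False


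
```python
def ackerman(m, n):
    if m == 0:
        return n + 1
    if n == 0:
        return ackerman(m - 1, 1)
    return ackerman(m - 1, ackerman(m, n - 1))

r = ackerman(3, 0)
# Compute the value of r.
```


ackerman(3, 0)
n == 0: return ackerman(2, 1)
= ackerman(2, 1) = 5
= 5


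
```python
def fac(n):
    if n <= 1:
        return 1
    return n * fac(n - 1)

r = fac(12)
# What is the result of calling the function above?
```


fac(12)
= 12 * fac(11)
= 12 * 11 * fac(10)
= 12 * 11 * 10 * fac(9)
= 12 * 11 * 10 * 9 * fac(8)
= 12 * 11 * 10 * 9 * 8 * fac(7)
= 12 * 11 * 10 * 9 * 8 * 7 * fac(6)
= 12 * 11 * 10 * 9 * 8 * 7 * 6 * fac(5)
= 12 * 11 * 10 * 9 * 8 * 7 * 6 * 5 * fac(4)
= 12 * 11 * 10 * 9 * 8 * 7 * 6 * 5 * 4 * fac(3)
= 12 * 11 * 10 * 9 * 8 * 7 * 6 * 5 * 4 * 3 * fac(2)
= 12 * 11 * 10 * 9 * 8 * 7 * 6 * 5 * 4 * 3 * 2 * fac(1)
= 12 * 11 * 10 * 9 * 8 * 7 * 6 * 5 * 4 * 3 * 2 * 1
= 479001600


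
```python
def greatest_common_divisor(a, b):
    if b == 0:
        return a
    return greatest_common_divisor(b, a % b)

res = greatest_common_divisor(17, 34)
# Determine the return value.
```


greatest_common_divisor(17, 34)
= greatest_common_divisor(34, 17 % 34) = greatest_common_divisor(34, 17)
= greatest_common_divisor(17, 34 % 17) = greatest_common_divisor(17, 0)
b == 0, return a = 17


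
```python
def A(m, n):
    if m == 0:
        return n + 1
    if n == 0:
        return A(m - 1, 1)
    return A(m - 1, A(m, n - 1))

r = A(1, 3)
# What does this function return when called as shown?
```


A(1, 3)
= A(0, A(1, 2))
First compute A(1, 2) = 4
= A(0, 4)
= 5


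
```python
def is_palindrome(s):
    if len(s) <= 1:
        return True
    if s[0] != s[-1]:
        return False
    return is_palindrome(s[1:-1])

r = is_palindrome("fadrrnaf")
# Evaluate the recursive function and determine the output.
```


is_palindrome("fadrrnaf")
"fadrrnaf": s[0]='f' == s[-1]='f' -> is_palindrome("adrrna")
"adrrna": s[0]='a' == s[-1]='a' -> is_palindrome("drrn")
"drrn": s[0]='d' != s[-1]='n' -> False
= False


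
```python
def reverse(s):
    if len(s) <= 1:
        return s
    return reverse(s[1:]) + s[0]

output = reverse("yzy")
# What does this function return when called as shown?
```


reverse("yzy")
= reverse("zy") + "y"
= reverse("y") + "z" + "y"
= "y" + "z" + "y"
= "yzy"


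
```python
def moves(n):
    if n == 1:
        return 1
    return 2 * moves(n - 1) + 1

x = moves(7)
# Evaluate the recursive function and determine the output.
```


moves(7)
= 2 * moves(6) + 1
= 2 * (2 * moves(5) + 1) + 1
= 2 * (2 * (2 * moves(4) + 1) + 1) + 1
= 2 * (2 * (2 * (2 * moves(3) + 1) + 1) + 1) + 1
= 2 * (2 * (2 * (2 * (2 * moves(2) + 1) + 1) + 1) + 1) + 1
= 2 * (2 * (2 * (2 * (2 * (2 * moves(1) + 1) + 1) + 1) + 1) + 1) + 1
Now compute bottom-up:
moves(1) = 1
moves(2) = 2 * 1 + 1 = 3
moves(3) = 2 * 3 + 1 = 7
moves(4) = 2 * 7 + 1 = 15
moves(5) = 2 * 15 + 1 = 31
moves(6) = 2 * 31 + 1 = 63
moves(7) = 2 * 63 + 1 = 127
= 127


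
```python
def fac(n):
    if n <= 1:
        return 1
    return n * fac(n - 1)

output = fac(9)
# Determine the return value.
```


fac(9)
= 9 * fac(8)
= 9 * 8 * fac(7)
= 9 * 8 * 7 * fac(6)
= 9 * 8 * 7 * 6 * fac(5)
= 9 * 8 * 7 * 6 * 5 * fac(4)
= 9 * 8 * 7 * 6 * 5 * 4 * fac(3)
= 9 * 8 * 7 * 6 * 5 * 4 * 3 * fac(2)
= 9 * 8 * 7 * 6 * 5 * 4 * 3 * 2 * fac(1)
= 9 * 8 * 7 * 6 * 5 * 4 * 3 * 2 * 1
= 362880


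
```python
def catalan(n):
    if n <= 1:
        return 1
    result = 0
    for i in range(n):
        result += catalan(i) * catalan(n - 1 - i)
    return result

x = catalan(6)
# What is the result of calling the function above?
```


catalan(6)
= sum of catalan(i) * catalan(6-1-i) for i in 0..5
First compute sub-values bottom-up:
  catalan(0) = 1, catalan(1) = 1
  catalan(2) = 1*1 + 1*1 = 2
  catalan(3) = 1*2 + 1*1 + 2*1 = 5
  catalan(4) = 1*5 + 1*2 + 2*1 + 5*1 = 14
  catalan(5) = 1*14 + 1*5 + 2*2 + 5*1 + 14*1 = 42
Now catalan(6):
  catalan(0)*catalan(5) = 1*42 = 42
  catalan(1)*catalan(4) = 1*14 = 14
  catalan(2)*catalan(3) = 2*5 = 10
  catalan(3)*catalan(2) = 5*2 = 10
  catalan(4)*catalan(1) = 14*1 = 14
  catalan(5)*catalan(0) = 42*1 = 42
= 42 + 14 + 10 + 10 + 14 + 42
= 132


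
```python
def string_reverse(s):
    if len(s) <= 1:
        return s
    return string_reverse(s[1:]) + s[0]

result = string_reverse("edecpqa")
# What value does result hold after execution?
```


string_reverse("edecpqa")
= string_reverse("decpqa") + "e"
= string_reverse("ecpqa") + "d" + "e"
= string_reverse("cpqa") + "e" + "d" + "e"
= string_reverse("pqa") + "c" + "e" + "d" + "e"
= string_reverse("qa") + "p" + "c" + "e" + "d" + "e"
= string_reverse("a") + "q" + "p" + "c" + "e" + "d" + "e"
= "a" + "q" + "p" + "c" + "e" + "d" + "e"
= "aqpcede"


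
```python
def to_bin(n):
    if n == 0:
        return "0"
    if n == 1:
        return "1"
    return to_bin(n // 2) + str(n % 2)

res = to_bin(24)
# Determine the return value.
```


to_bin(24)
= to_bin(12) + "0"
= to_bin(6) + "0" + "0"
= to_bin(3) + "0" + "0" + "0"
= to_bin(1) + "1" + "0" + "0" + "0"
= "1" + "1" + "0" + "0" + "0"
= "11000"


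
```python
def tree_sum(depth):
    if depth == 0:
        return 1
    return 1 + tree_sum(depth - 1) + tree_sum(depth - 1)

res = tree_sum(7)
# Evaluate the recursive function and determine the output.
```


tree_sum(7)
= 1 + tree_sum(6) + tree_sum(6)
= 1 + 2 * tree_sum(6)
tree_sum(k) = 2^(k+1) - 1
tree_sum(0) = 1
tree_sum(1) = 3
tree_sum(2) = 7
tree_sum(3) = 15
tree_sum(4) = 31
tree_sum(7) = 2^8 - 1 = 255


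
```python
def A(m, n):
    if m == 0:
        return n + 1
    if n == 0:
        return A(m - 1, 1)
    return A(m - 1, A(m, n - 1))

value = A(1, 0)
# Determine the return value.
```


A(1, 0)
n == 0: return A(0, 1)
= A(0, 1) = 2
= 2


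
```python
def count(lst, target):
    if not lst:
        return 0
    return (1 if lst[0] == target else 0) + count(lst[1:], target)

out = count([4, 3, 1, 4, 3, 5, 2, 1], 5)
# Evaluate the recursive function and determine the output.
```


count([4, 3, 1, 4, 3, 5, 2, 1], 5)
lst[0]=4 != 5: 0 + count([3, 1, 4, 3, 5, 2, 1], 5)
lst[0]=3 != 5: 0 + count([1, 4, 3, 5, 2, 1], 5)
lst[0]=1 != 5: 0 + count([4, 3, 5, 2, 1], 5)
lst[0]=4 != 5: 0 + count([3, 5, 2, 1], 5)
lst[0]=3 != 5: 0 + count([5, 2, 1], 5)
lst[0]=5 == 5: 1 + count([2, 1], 5)
lst[0]=2 != 5: 0 + count([1], 5)
lst[0]=1 != 5: 0 + count([], 5)
= 1


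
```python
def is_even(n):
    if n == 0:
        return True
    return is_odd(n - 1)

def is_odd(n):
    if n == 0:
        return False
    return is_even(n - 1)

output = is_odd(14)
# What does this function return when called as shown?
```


is_odd(14)
= is_even(13)
= is_odd(12)
= is_even(11)
= is_odd(10)
= is_even(9)
= is_odd(8)
= is_even(7)
= is_odd(6)
= is_even(5)
= is_odd(4)
= is_even(3)
= is_odd(2)
= is_even(1)
= is_odd(0)
n == 0: return False
= False


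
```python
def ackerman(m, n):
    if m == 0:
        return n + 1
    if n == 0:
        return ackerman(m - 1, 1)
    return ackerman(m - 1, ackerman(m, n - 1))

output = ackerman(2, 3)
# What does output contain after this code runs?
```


ackerman(2, 3)
= ackerman(1, ackerman(2, 2))
First compute ackerman(2, 2) = 7
= ackerman(1, 7)
= 9


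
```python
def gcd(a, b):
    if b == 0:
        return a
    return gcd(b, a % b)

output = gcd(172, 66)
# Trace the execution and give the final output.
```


gcd(172, 66)
= gcd(66, 172 % 66) = gcd(66, 40)
= gcd(40, 66 % 40) = gcd(40, 26)
= gcd(26, 40 % 26) = gcd(26, 14)
= gcd(14, 26 % 14) = gcd(14, 12)
= gcd(12, 14 % 12) = gcd(12, 2)
= gcd(2, 12 % 2) = gcd(2, 0)
b == 0, return a = 2


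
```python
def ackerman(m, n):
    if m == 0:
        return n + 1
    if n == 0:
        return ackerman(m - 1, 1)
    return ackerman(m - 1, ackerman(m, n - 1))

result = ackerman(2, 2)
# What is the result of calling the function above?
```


ackerman(2, 2)
= ackerman(1, ackerman(2, 1))
First compute ackerman(2, 1) = 5
= ackerman(1, 5)
= 7


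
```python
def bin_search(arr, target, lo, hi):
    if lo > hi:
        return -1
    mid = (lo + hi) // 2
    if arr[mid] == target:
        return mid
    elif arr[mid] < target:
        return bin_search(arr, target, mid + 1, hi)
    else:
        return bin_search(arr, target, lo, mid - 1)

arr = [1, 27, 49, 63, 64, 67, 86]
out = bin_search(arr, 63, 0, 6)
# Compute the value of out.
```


bin_search(arr, 63, 0, 6)
lo=0, hi=6, mid=3, arr[mid]=63
arr[3] == 63, found at index 3
= 3


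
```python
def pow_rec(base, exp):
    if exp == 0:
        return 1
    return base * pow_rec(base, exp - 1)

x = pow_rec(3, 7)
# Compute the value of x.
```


pow_rec(3, 7)
= 3 * pow_rec(3, 6)
= 3 * 3 * pow_rec(3, 5)
= 3 * 3 * 3 * pow_rec(3, 4)
= 3 * 3 * 3 * 3 * pow_rec(3, 3)
= 3 * 3 * 3 * 3 * 3 * pow_rec(3, 2)
= 3 * 3 * 3 * 3 * 3 * 3 * pow_rec(3, 1)
= 3 * 3 * 3 * 3 * 3 * 3 * 3 * pow_rec(3, 0)
= 3 * 3 * 3 * 3 * 3 * 3 * 3 * 1
= 2187


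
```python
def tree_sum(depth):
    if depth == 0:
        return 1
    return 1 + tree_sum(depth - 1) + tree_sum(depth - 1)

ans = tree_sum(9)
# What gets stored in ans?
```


tree_sum(9)
= 1 + tree_sum(8) + tree_sum(8)
= 1 + 2 * tree_sum(8)
tree_sum(k) = 2^(k+1) - 1
tree_sum(0) = 1
tree_sum(1) = 3
tree_sum(2) = 7
tree_sum(3) = 15
tree_sum(4) = 31
tree_sum(9) = 2^10 - 1 = 1023


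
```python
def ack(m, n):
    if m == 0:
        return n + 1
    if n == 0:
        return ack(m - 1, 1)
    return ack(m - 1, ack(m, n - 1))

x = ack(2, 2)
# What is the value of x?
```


ack(2, 2)
= ack(1, ack(2, 1))
First compute ack(2, 1) = 5
= ack(1, 5)
= 7


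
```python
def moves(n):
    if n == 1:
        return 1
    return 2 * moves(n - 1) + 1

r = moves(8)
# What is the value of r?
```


moves(8)
= 2 * moves(7) + 1
= 2 * (2 * moves(6) + 1) + 1
= 2 * (2 * (2 * moves(5) + 1) + 1) + 1
= 2 * (2 * (2 * (2 * moves(4) + 1) + 1) + 1) + 1
= 2 * (2 * (2 * (2 * (2 * moves(3) + 1) + 1) + 1) + 1) + 1
= 2 * (2 * (2 * (2 * (2 * (2 * moves(2) + 1) + 1) + 1) + 1) + 1) + 1
= 2 * (2 * (2 * (2 * (2 * (2 * (2 * moves(1) + 1) + 1) + 1) + 1) + 1) + 1) + 1
Now compute bottom-up:
moves(1) = 1
moves(2) = 2 * 1 + 1 = 3
moves(3) = 2 * 3 + 1 = 7
moves(4) = 2 * 7 + 1 = 15
moves(5) = 2 * 15 + 1 = 31
moves(6) = 2 * 31 + 1 = 63
moves(7) = 2 * 63 + 1 = 127
moves(8) = 2 * 127 + 1 = 255
= 255


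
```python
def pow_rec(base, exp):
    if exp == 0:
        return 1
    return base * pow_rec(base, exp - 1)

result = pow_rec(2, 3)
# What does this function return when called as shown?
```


pow_rec(2, 3)
= 2 * pow_rec(2, 2)
= 2 * 2 * pow_rec(2, 1)
= 2 * 2 * 2 * pow_rec(2, 0)
= 2 * 2 * 2 * 1
= 8


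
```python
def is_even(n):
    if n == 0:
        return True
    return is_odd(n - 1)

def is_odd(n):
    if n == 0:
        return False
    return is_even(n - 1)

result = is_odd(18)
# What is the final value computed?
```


is_odd(18)
= is_even(17)
= is_odd(16)
= is_even(15)
= is_odd(14)
= is_even(13)
= is_odd(12)
= is_even(11)
= is_odd(10)
= is_even(9)
= is_odd(8)
= is_even(7)
= is_odd(6)
= is_even(5)
= is_odd(4)
= is_even(3)
= is_odd(2)
= is_even(1)
= is_odd(0)
n == 0: return False
= False


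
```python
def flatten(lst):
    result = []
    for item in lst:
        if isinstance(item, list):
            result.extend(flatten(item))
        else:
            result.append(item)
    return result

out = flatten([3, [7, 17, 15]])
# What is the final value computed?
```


flatten([3, [7, 17, 15]])
Processing each element:
  3 is not a list -> append 3
  [7, 17, 15] is a list -> flatten recursively -> [7, 17, 15]
= [3, 7, 17, 15]


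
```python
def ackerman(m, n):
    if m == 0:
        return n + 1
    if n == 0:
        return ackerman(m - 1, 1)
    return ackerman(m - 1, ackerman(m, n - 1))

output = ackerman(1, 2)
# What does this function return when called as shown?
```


ackerman(1, 2)
= ackerman(0, ackerman(1, 1))
First compute ackerman(1, 1) = 3
= ackerman(0, 3)
= 4


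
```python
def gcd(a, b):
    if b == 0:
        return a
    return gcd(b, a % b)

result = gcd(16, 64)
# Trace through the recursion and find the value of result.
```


gcd(16, 64)
= gcd(64, 16 % 64) = gcd(64, 16)
= gcd(16, 64 % 16) = gcd(16, 0)
b == 0, return a = 16


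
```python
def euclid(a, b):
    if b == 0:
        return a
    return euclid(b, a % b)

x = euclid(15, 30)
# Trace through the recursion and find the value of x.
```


euclid(15, 30)
= euclid(30, 15 % 30) = euclid(30, 15)
= euclid(15, 30 % 15) = euclid(15, 0)
b == 0, return a = 15


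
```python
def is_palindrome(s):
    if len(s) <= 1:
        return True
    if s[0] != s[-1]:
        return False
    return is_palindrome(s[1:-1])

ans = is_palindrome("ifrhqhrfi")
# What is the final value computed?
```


is_palindrome("ifrhqhrfi")
"ifrhqhrfi": s[0]='i' == s[-1]='i' -> is_palindrome("frhqhrf")
"frhqhrf": s[0]='f' == s[-1]='f' -> is_palindrome("rhqhr")
"rhqhr": s[0]='r' == s[-1]='r' -> is_palindrome("hqh")
"hqh": s[0]='h' == s[-1]='h' -> is_palindrome("q")
"q": len <= 1 -> True
= True


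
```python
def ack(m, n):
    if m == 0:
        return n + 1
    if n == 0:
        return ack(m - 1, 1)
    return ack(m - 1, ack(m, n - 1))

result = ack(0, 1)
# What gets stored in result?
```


ack(0, 1)
m == 0: return 1 + 1 = 2
= 2


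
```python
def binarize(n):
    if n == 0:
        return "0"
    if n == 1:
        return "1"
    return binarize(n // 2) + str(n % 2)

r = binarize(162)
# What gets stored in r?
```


binarize(162)
= binarize(81) + "0"
= binarize(40) + "1" + "0"
= binarize(20) + "0" + "1" + "0"
= binarize(10) + "0" + "0" + "1" + "0"
= binarize(5) + "0" + "0" + "0" + "1" + "0"
= binarize(2) + "1" + "0" + "0" + "0" + "1" + "0"
= binarize(1) + "0" + "1" + "0" + "0" + "0" + "1" + "0"
= "1" + "0" + "1" + "0" + "0" + "0" + "1" + "0"
= "10100010"


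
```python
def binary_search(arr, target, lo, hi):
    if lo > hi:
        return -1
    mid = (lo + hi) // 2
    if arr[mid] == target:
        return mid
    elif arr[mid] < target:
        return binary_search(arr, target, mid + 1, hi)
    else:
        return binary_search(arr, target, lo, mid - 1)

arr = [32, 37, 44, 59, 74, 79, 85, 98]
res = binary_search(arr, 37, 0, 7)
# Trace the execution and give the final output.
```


binary_search(arr, 37, 0, 7)
lo=0, hi=7, mid=3, arr[mid]=59
59 > 37, search left half
lo=0, hi=2, mid=1, arr[mid]=37
arr[1] == 37, found at index 1
= 1


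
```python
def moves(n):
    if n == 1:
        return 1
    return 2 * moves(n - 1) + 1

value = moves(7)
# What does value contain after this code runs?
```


moves(7)
= 2 * moves(6) + 1
= 2 * (2 * moves(5) + 1) + 1
= 2 * (2 * (2 * moves(4) + 1) + 1) + 1
= 2 * (2 * (2 * (2 * moves(3) + 1) + 1) + 1) + 1
= 2 * (2 * (2 * (2 * (2 * moves(2) + 1) + 1) + 1) + 1) + 1
= 2 * (2 * (2 * (2 * (2 * (2 * moves(1) + 1) + 1) + 1) + 1) + 1) + 1
Now compute bottom-up:
moves(1) = 1
moves(2) = 2 * 1 + 1 = 3
moves(3) = 2 * 3 + 1 = 7
moves(4) = 2 * 7 + 1 = 15
moves(5) = 2 * 15 + 1 = 31
moves(6) = 2 * 31 + 1 = 63
moves(7) = 2 * 63 + 1 = 127
= 127


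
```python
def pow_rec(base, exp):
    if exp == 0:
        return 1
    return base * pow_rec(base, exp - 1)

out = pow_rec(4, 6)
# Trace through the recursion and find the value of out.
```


pow_rec(4, 6)
= 4 * pow_rec(4, 5)
= 4 * 4 * pow_rec(4, 4)
= 4 * 4 * 4 * pow_rec(4, 3)
= 4 * 4 * 4 * 4 * pow_rec(4, 2)
= 4 * 4 * 4 * 4 * 4 * pow_rec(4, 1)
= 4 * 4 * 4 * 4 * 4 * 4 * pow_rec(4, 0)
= 4 * 4 * 4 * 4 * 4 * 4 * 1
= 4096


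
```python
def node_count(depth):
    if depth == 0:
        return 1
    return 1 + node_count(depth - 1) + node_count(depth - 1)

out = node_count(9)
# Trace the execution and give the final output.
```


node_count(9)
= 1 + node_count(8) + node_count(8)
= 1 + 2 * node_count(8)
node_count(k) = 2^(k+1) - 1
node_count(0) = 1
node_count(1) = 3
node_count(2) = 7
node_count(3) = 15
node_count(4) = 31
node_count(9) = 2^10 - 1 = 1023


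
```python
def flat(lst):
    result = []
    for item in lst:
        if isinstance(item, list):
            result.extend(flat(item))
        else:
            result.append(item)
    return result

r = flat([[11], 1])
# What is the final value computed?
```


flat([[11], 1])
Processing each element:
  [11] is a list -> flat recursively -> [11]
  1 is not a list -> append 1
= [11, 1]


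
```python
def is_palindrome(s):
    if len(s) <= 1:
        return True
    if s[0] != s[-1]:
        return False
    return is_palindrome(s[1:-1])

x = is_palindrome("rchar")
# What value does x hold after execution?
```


is_palindrome("rchar")
"rchar": s[0]='r' == s[-1]='r' -> is_palindrome("cha")
"cha": s[0]='c' != s[-1]='a' -> False
= False


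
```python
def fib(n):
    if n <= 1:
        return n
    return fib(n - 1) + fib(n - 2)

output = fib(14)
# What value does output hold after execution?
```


fib(14)
= fib(13) + fib(12)
= (fib(12) + fib(11)) + fib(12)
Computing bottom-up: fib(0)=0, fib(1)=1, fib(2)=1, fib(3)=2, fib(4)=3, fib(5)=5, fib(6)=8, fib(7)=13, fib(8)=21, fib(9)=34, fib(10)=55, fib(11)=89, fib(12)=144, fib(13)=233, fib(14)=377
= 377


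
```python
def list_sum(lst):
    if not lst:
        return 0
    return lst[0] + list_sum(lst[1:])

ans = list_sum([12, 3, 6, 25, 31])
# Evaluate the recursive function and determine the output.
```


list_sum([12, 3, 6, 25, 31])
= 12 + list_sum([3, 6, 25, 31])
= 12 + 3 + list_sum([6, 25, 31])
= 12 + 3 + 6 + list_sum([25, 31])
= 12 + 3 + 6 + 25 + list_sum([31])
= 12 + 3 + 6 + 25 + 31 + list_sum([])
= 12 + 3 + 6 + 25 + 31 + 0
= 77


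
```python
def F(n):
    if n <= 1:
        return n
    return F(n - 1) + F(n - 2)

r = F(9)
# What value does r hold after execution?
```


F(9)
= F(8) + F(7)
= (F(7) + F(6)) + F(7)
Computing bottom-up: F(0)=0, F(1)=1, F(2)=1, F(3)=2, F(4)=3, F(5)=5, F(6)=8, F(7)=13, F(8)=21, F(9)=34
= 34


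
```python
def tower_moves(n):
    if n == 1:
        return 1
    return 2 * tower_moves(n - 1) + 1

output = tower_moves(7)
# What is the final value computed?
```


tower_moves(7)
= 2 * tower_moves(6) + 1
= 2 * (2 * tower_moves(5) + 1) + 1
= 2 * (2 * (2 * tower_moves(4) + 1) + 1) + 1
= 2 * (2 * (2 * (2 * tower_moves(3) + 1) + 1) + 1) + 1
= 2 * (2 * (2 * (2 * (2 * tower_moves(2) + 1) + 1) + 1) + 1) + 1
= 2 * (2 * (2 * (2 * (2 * (2 * tower_moves(1) + 1) + 1) + 1) + 1) + 1) + 1
Now compute bottom-up:
tower_moves(1) = 1
tower_moves(2) = 2 * 1 + 1 = 3
tower_moves(3) = 2 * 3 + 1 = 7
tower_moves(4) = 2 * 7 + 1 = 15
tower_moves(5) = 2 * 15 + 1 = 31
tower_moves(6) = 2 * 31 + 1 = 63
tower_moves(7) = 2 * 63 + 1 = 127
= 127


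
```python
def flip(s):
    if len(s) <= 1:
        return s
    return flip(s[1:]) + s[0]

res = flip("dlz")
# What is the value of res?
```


flip("dlz")
= flip("lz") + "d"
= flip("z") + "l" + "d"
= "z" + "l" + "d"
= "zld"


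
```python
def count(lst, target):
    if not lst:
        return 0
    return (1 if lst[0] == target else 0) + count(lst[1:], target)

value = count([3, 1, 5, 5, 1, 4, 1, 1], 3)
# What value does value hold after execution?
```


count([3, 1, 5, 5, 1, 4, 1, 1], 3)
lst[0]=3 == 3: 1 + count([1, 5, 5, 1, 4, 1, 1], 3)
lst[0]=1 != 3: 0 + count([5, 5, 1, 4, 1, 1], 3)
lst[0]=5 != 3: 0 + count([5, 1, 4, 1, 1], 3)
lst[0]=5 != 3: 0 + count([1, 4, 1, 1], 3)
lst[0]=1 != 3: 0 + count([4, 1, 1], 3)
lst[0]=4 != 3: 0 + count([1, 1], 3)
lst[0]=1 != 3: 0 + count([1], 3)
lst[0]=1 != 3: 0 + count([], 3)
= 1


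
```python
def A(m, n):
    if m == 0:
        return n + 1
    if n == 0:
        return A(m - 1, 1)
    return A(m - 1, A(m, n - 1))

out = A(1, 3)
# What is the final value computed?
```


A(1, 3)
= A(0, A(1, 2))
First compute A(1, 2) = 4
= A(0, 4)
= 5


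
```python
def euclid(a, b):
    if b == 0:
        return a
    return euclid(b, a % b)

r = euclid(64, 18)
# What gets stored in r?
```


euclid(64, 18)
= euclid(18, 64 % 18) = euclid(18, 10)
= euclid(10, 18 % 10) = euclid(10, 8)
= euclid(8, 10 % 8) = euclid(8, 2)
= euclid(2, 8 % 2) = euclid(2, 0)
b == 0, return a = 2


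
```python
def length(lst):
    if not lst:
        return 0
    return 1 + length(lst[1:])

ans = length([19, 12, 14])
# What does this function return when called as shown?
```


length([19, 12, 14])
= 1 + length([12, 14])
= 1 + 1 + length([14])
= 1 + 1 + 1 + length([])
= 1 + 1 + 1 + 0
= 3


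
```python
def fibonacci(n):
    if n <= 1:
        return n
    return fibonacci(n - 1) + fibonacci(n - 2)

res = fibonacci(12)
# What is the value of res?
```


fibonacci(12)
= fibonacci(11) + fibonacci(10)
= (fibonacci(10) + fibonacci(9)) + fibonacci(10)
Computing bottom-up: fibonacci(0)=0, fibonacci(1)=1, fibonacci(2)=1, fibonacci(3)=2, fibonacci(4)=3, fibonacci(5)=5, fibonacci(6)=8, fibonacci(7)=13, fibonacci(8)=21, fibonacci(9)=34, fibonacci(10)=55, fibonacci(11)=89, fibonacci(12)=144
= 144


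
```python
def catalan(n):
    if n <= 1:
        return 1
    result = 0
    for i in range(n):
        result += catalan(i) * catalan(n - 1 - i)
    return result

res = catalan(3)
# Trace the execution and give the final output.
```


catalan(3)
= sum of catalan(i) * catalan(3-1-i) for i in 0..2
First compute sub-values bottom-up:
  catalan(0) = 1, catalan(1) = 1
  catalan(2) = 1*1 + 1*1 = 2
Now catalan(3):
  catalan(0)*catalan(2) = 1*2 = 2
  catalan(1)*catalan(1) = 1*1 = 1
  catalan(2)*catalan(0) = 2*1 = 2
= 2 + 1 + 2
= 5


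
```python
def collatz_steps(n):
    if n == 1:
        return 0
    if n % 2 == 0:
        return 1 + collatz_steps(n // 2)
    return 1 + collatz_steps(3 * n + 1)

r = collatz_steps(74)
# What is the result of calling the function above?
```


collatz_steps(74)
74 is even -> collatz_steps(37)
37 is odd -> 3*37+1 = 112 -> collatz_steps(112)
112 is even -> collatz_steps(56)
56 is even -> collatz_steps(28)
28 is even -> collatz_steps(14)
14 is even -> collatz_steps(7)
7 is odd -> 3*7+1 = 22 -> collatz_steps(22)
22 is even -> collatz_steps(11)
11 is odd -> 3*11+1 = 34 -> collatz_steps(34)
34 is even -> collatz_steps(17)
17 is odd -> 3*17+1 = 52 -> collatz_steps(52)
52 is even -> collatz_steps(26)
26 is even -> collatz_steps(13)
13 is odd -> 3*13+1 = 40 -> collatz_steps(40)
40 is even -> collatz_steps(20)
20 is even -> collatz_steps(10)
10 is even -> collatz_steps(5)
5 is odd -> 3*5+1 = 16 -> collatz_steps(16)
16 is even -> collatz_steps(8)
8 is even -> collatz_steps(4)
4 is even -> collatz_steps(2)
2 is even -> collatz_steps(1)
Reached 1 after 22 steps
= 22


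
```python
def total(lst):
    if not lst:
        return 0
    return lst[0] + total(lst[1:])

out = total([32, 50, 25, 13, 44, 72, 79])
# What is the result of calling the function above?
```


total([32, 50, 25, 13, 44, 72, 79])
= 32 + total([50, 25, 13, 44, 72, 79])
= 32 + 50 + total([25, 13, 44, 72, 79])
= 32 + 50 + 25 + total([13, 44, 72, 79])
= 32 + 50 + 25 + 13 + total([44, 72, 79])
= 32 + 50 + 25 + 13 + 44 + total([72, 79])
= 32 + 50 + 25 + 13 + 44 + 72 + total([79])
= 32 + 50 + 25 + 13 + 44 + 72 + 79 + total([])
= 32 + 50 + 25 + 13 + 44 + 72 + 79 + 0
= 315


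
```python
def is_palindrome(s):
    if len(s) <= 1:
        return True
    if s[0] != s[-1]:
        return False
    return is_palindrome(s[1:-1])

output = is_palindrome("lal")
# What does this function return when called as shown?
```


is_palindrome("lal")
"lal": s[0]='l' == s[-1]='l' -> is_palindrome("a")
"a": len <= 1 -> True
= True


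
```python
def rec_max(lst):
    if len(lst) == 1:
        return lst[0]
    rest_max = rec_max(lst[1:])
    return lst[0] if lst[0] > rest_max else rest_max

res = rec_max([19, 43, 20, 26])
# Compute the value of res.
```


rec_max([19, 43, 20, 26])
= compare 19 with rec_max([43, 20, 26])
= compare 43 with rec_max([20, 26])
= compare 20 with rec_max([26])
Base: rec_max([26]) = 26
compare 20 with 26: max = 26
compare 43 with 26: max = 43
compare 19 with 43: max = 43
= 43


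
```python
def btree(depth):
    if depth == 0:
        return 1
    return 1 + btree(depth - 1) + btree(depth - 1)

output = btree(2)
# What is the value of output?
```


btree(2)
= 1 + btree(1) + btree(1)
= 1 + 2 * btree(1)
btree(k) = 2^(k+1) - 1
btree(0) = 1
btree(1) = 3
btree(2) = 7
btree(2) = 2^3 - 1 = 7


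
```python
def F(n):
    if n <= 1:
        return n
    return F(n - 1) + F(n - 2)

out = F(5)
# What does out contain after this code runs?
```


F(5)
= F(4) + F(3)
= (F(3) + F(2)) + F(3)
Computing bottom-up: F(0)=0, F(1)=1, F(2)=1, F(3)=2, F(4)=3, F(5)=5
= 5


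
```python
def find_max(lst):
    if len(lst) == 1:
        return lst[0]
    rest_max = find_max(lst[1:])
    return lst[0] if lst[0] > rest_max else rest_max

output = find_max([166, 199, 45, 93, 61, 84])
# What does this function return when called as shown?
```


find_max([166, 199, 45, 93, 61, 84])
= compare 166 with find_max([199, 45, 93, 61, 84])
= compare 199 with find_max([45, 93, 61, 84])
= compare 45 with find_max([93, 61, 84])
= compare 93 with find_max([61, 84])
= compare 61 with find_max([84])
Base: find_max([84]) = 84
compare 61 with 84: max = 84
compare 93 with 84: max = 93
compare 45 with 93: max = 93
compare 199 with 93: max = 199
compare 166 with 199: max = 199
= 199


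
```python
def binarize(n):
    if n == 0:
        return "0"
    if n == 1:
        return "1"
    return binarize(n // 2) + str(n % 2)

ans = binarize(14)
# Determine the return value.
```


binarize(14)
= binarize(7) + "0"
= binarize(3) + "1" + "0"
= binarize(1) + "1" + "1" + "0"
= "1" + "1" + "1" + "0"
= "1110"


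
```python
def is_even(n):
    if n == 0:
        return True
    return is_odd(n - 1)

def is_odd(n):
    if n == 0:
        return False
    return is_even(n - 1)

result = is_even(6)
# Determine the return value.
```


is_even(6)
= is_odd(5)
= is_even(4)
= is_odd(3)
= is_even(2)
= is_odd(1)
= is_even(0)
n == 0: return True
= True


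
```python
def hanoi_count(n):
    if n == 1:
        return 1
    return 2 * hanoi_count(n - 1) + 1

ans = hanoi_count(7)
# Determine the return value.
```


hanoi_count(7)
= 2 * hanoi_count(6) + 1
= 2 * (2 * hanoi_count(5) + 1) + 1
= 2 * (2 * (2 * hanoi_count(4) + 1) + 1) + 1
= 2 * (2 * (2 * (2 * hanoi_count(3) + 1) + 1) + 1) + 1
= 2 * (2 * (2 * (2 * (2 * hanoi_count(2) + 1) + 1) + 1) + 1) + 1
= 2 * (2 * (2 * (2 * (2 * (2 * hanoi_count(1) + 1) + 1) + 1) + 1) + 1) + 1
Now compute bottom-up:
hanoi_count(1) = 1
hanoi_count(2) = 2 * 1 + 1 = 3
hanoi_count(3) = 2 * 3 + 1 = 7
hanoi_count(4) = 2 * 7 + 1 = 15
hanoi_count(5) = 2 * 15 + 1 = 31
hanoi_count(6) = 2 * 31 + 1 = 63
hanoi_count(7) = 2 * 63 + 1 = 127
= 127


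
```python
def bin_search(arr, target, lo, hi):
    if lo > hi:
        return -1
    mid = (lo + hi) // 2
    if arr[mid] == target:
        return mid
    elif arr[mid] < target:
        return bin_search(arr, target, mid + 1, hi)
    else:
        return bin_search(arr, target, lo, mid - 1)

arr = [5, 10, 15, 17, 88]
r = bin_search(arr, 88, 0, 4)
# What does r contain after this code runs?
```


bin_search(arr, 88, 0, 4)
lo=0, hi=4, mid=2, arr[mid]=15
15 < 88, search right half
lo=3, hi=4, mid=3, arr[mid]=17
17 < 88, search right half
lo=4, hi=4, mid=4, arr[mid]=88
arr[4] == 88, found at index 4
= 4


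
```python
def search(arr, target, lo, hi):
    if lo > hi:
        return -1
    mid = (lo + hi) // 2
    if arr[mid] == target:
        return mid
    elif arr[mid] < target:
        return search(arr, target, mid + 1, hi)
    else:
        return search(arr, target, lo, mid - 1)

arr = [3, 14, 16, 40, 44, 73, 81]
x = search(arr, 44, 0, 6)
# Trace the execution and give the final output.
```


search(arr, 44, 0, 6)
lo=0, hi=6, mid=3, arr[mid]=40
40 < 44, search right half
lo=4, hi=6, mid=5, arr[mid]=73
73 > 44, search left half
lo=4, hi=4, mid=4, arr[mid]=44
arr[4] == 44, found at index 4
= 4


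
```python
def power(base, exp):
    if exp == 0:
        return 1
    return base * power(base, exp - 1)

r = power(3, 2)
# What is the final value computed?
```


power(3, 2)
= 3 * power(3, 1)
= 3 * 3 * power(3, 0)
= 3 * 3 * 1
= 9


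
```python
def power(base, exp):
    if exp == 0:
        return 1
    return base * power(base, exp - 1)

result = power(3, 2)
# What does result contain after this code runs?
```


power(3, 2)
= 3 * power(3, 1)
= 3 * 3 * power(3, 0)
= 3 * 3 * 1
= 9


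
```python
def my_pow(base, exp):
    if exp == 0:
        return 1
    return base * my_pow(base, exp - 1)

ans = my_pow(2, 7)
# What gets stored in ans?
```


my_pow(2, 7)
= 2 * my_pow(2, 6)
= 2 * 2 * my_pow(2, 5)
= 2 * 2 * 2 * my_pow(2, 4)
= 2 * 2 * 2 * 2 * my_pow(2, 3)
= 2 * 2 * 2 * 2 * 2 * my_pow(2, 2)
= 2 * 2 * 2 * 2 * 2 * 2 * my_pow(2, 1)
= 2 * 2 * 2 * 2 * 2 * 2 * 2 * my_pow(2, 0)
= 2 * 2 * 2 * 2 * 2 * 2 * 2 * 1
= 128


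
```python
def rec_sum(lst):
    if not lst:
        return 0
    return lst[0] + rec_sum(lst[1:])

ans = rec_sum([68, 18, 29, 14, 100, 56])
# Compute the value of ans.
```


rec_sum([68, 18, 29, 14, 100, 56])
= 68 + rec_sum([18, 29, 14, 100, 56])
= 68 + 18 + rec_sum([29, 14, 100, 56])
= 68 + 18 + 29 + rec_sum([14, 100, 56])
= 68 + 18 + 29 + 14 + rec_sum([100, 56])
= 68 + 18 + 29 + 14 + 100 + rec_sum([56])
= 68 + 18 + 29 + 14 + 100 + 56 + rec_sum([])
= 68 + 18 + 29 + 14 + 100 + 56 + 0
= 285


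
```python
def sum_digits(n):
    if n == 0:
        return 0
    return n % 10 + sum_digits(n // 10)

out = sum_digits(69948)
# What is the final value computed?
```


sum_digits(69948)
= 8 + sum_digits(6994)
= 8 + 4 + sum_digits(699)
= 8 + 4 + 9 + sum_digits(69)
= 8 + 4 + 9 + 9 + sum_digits(6)
= 8 + 4 + 9 + 9 + 6 + sum_digits(0)
= 8 + 4 + 9 + 9 + 6 + 0
= 36


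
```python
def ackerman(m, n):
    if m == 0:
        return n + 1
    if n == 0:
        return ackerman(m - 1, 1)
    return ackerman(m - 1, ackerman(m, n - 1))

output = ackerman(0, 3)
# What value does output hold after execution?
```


ackerman(0, 3)
m == 0: return 3 + 1 = 4
= 4


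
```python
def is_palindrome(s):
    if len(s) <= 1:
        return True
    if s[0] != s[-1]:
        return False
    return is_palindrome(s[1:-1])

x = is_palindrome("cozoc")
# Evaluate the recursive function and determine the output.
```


is_palindrome("cozoc")
"cozoc": s[0]='c' == s[-1]='c' -> is_palindrome("ozo")
"ozo": s[0]='o' == s[-1]='o' -> is_palindrome("z")
"z": len <= 1 -> True
= True


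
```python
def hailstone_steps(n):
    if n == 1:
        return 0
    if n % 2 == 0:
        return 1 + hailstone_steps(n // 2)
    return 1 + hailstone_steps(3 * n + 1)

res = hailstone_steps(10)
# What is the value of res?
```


hailstone_steps(10)
10 is even -> hailstone_steps(5)
5 is odd -> 3*5+1 = 16 -> hailstone_steps(16)
16 is even -> hailstone_steps(8)
8 is even -> hailstone_steps(4)
4 is even -> hailstone_steps(2)
2 is even -> hailstone_steps(1)
Reached 1 after 6 steps
= 6


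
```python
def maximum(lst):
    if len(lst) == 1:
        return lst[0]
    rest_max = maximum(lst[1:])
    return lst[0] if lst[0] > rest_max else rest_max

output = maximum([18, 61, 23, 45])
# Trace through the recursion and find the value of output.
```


maximum([18, 61, 23, 45])
= compare 18 with maximum([61, 23, 45])
= compare 61 with maximum([23, 45])
= compare 23 with maximum([45])
Base: maximum([45]) = 45
compare 23 with 45: max = 45
compare 61 with 45: max = 61
compare 18 with 61: max = 61
= 61


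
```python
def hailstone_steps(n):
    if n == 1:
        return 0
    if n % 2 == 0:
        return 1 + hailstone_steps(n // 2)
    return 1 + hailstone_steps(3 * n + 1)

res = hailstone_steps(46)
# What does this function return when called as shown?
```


hailstone_steps(46)
46 is even -> hailstone_steps(23)
23 is odd -> 3*23+1 = 70 -> hailstone_steps(70)
70 is even -> hailstone_steps(35)
35 is odd -> 3*35+1 = 106 -> hailstone_steps(106)
106 is even -> hailstone_steps(53)
53 is odd -> 3*53+1 = 160 -> hailstone_steps(160)
160 is even -> hailstone_steps(80)
80 is even -> hailstone_steps(40)
40 is even -> hailstone_steps(20)
20 is even -> hailstone_steps(10)
10 is even -> hailstone_steps(5)
5 is odd -> 3*5+1 = 16 -> hailstone_steps(16)
16 is even -> hailstone_steps(8)
8 is even -> hailstone_steps(4)
4 is even -> hailstone_steps(2)
2 is even -> hailstone_steps(1)
Reached 1 after 16 steps
= 16


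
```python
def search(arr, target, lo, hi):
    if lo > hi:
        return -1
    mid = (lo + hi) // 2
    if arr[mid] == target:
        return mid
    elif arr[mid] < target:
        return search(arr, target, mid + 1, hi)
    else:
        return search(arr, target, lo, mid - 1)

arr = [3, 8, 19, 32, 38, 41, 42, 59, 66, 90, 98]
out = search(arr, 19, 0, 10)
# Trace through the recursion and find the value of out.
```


search(arr, 19, 0, 10)
lo=0, hi=10, mid=5, arr[mid]=41
41 > 19, search left half
lo=0, hi=4, mid=2, arr[mid]=19
arr[2] == 19, found at index 2
= 2


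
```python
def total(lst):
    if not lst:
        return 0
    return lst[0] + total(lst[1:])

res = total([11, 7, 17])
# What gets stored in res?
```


total([11, 7, 17])
= 11 + total([7, 17])
= 11 + 7 + total([17])
= 11 + 7 + 17 + total([])
= 11 + 7 + 17 + 0
= 35


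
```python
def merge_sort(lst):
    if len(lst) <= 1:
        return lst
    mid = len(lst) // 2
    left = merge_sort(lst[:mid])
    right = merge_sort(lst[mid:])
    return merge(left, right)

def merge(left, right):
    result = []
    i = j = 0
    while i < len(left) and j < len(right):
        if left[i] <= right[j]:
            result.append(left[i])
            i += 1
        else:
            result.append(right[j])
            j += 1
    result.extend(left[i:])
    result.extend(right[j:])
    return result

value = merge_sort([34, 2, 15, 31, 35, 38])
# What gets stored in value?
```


merge_sort([34, 2, 15, 31, 35, 38])
Split into [34, 2, 15] and [31, 35, 38]
Left sorted: [2, 15, 34]
Right sorted: [31, 35, 38]
Merge [2, 15, 34] and [31, 35, 38]
= [2, 15, 31, 34, 35, 38]


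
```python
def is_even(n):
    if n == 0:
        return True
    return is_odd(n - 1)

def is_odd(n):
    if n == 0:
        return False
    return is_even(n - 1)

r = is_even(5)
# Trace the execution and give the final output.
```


is_even(5)
= is_odd(4)
= is_even(3)
= is_odd(2)
= is_even(1)
= is_odd(0)
n == 0: return False
= False


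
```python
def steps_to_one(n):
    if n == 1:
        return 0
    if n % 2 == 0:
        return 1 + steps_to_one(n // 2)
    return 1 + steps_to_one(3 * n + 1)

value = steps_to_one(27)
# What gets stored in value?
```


steps_to_one(27)
27 is odd -> 3*27+1 = 82 -> steps_to_one(82)
82 is even -> steps_to_one(41)
41 is odd -> 3*41+1 = 124 -> steps_to_one(124)
124 is even -> steps_to_one(62)
62 is even -> steps_to_one(31)
31 is odd -> 3*31+1 = 94 -> steps_to_one(94)
94 is even -> steps_to_one(47)
47 is odd -> 3*47+1 = 142 -> steps_to_one(142)
142 is even -> steps_to_one(71)
71 is odd -> 3*71+1 = 214 -> steps_to_one(214)
214 is even -> steps_to_one(107)
107 is odd -> 3*107+1 = 322 -> steps_to_one(322)
322 is even -> steps_to_one(161)
161 is odd -> 3*161+1 = 484 -> steps_to_one(484)
484 is even -> steps_to_one(242)
242 is even -> steps_to_one(121)
121 is odd -> 3*121+1 = 364 -> steps_to_one(364)
364 is even -> steps_to_one(182)
182 is even -> steps_to_one(91)
91 is odd -> 3*91+1 = 274 -> steps_to_one(274)
274 is even -> steps_to_one(137)
137 is odd -> 3*137+1 = 412 -> steps_to_one(412)
412 is even -> steps_to_one(206)
206 is even -> steps_to_one(103)
103 is odd -> 3*103+1 = 310 -> steps_to_one(310)
310 is even -> steps_to_one(155)
155 is odd -> 3*155+1 = 466 -> steps_to_one(466)
466 is even -> steps_to_one(233)
233 is odd -> 3*233+1 = 700 -> steps_to_one(700)
700 is even -> steps_to_one(350)
350 is even -> steps_to_one(175)
175 is odd -> 3*175+1 = 526 -> steps_to_one(526)
526 is even -> steps_to_one(263)
263 is odd -> 3*263+1 = 790 -> steps_to_one(790)
790 is even -> steps_to_one(395)
395 is odd -> 3*395+1 = 1186 -> steps_to_one(1186)
1186 is even -> steps_to_one(593)
593 is odd -> 3*593+1 = 1780 -> steps_to_one(1780)
1780 is even -> steps_to_one(890)
890 is even -> steps_to_one(445)
445 is odd -> 3*445+1 = 1336 -> steps_to_one(1336)
1336 is even -> steps_to_one(668)
668 is even -> steps_to_one(334)
334 is even -> steps_to_one(167)
167 is odd -> 3*167+1 = 502 -> steps_to_one(502)
502 is even -> steps_to_one(251)
251 is odd -> 3*251+1 = 754 -> steps_to_one(754)
754 is even -> steps_to_one(377)
377 is odd -> 3*377+1 = 1132 -> steps_to_one(1132)
1132 is even -> steps_to_one(566)
566 is even -> steps_to_one(283)
283 is odd -> 3*283+1 = 850 -> steps_to_one(850)
850 is even -> steps_to_one(425)
425 is odd -> 3*425+1 = 1276 -> steps_to_one(1276)
1276 is even -> steps_to_one(638)
638 is even -> steps_to_one(319)
319 is odd -> 3*319+1 = 958 -> steps_to_one(958)
958 is even -> steps_to_one(479)
479 is odd -> 3*479+1 = 1438 -> steps_to_one(1438)
1438 is even -> steps_to_one(719)
719 is odd -> 3*719+1 = 2158 -> steps_to_one(2158)
2158 is even -> steps_to_one(1079)
1079 is odd -> 3*1079+1 = 3238 -> steps_to_one(3238)
3238 is even -> steps_to_one(1619)
1619 is odd -> 3*1619+1 = 4858 -> steps_to_one(4858)
4858 is even -> steps_to_one(2429)
2429 is odd -> 3*2429+1 = 7288 -> steps_to_one(7288)
7288 is even -> steps_to_one(3644)
3644 is even -> steps_to_one(1822)
1822 is even -> steps_to_one(911)
911 is odd -> 3*911+1 = 2734 -> steps_to_one(2734)
2734 is even -> steps_to_one(1367)
1367 is odd -> 3*1367+1 = 4102 -> steps_to_one(4102)
4102 is even -> steps_to_one(2051)
2051 is odd -> 3*2051+1 = 6154 -> steps_to_one(6154)
6154 is even -> steps_to_one(3077)
3077 is odd -> 3*3077+1 = 9232 -> steps_to_one(9232)
9232 is even -> steps_to_one(4616)
4616 is even -> steps_to_one(2308)
2308 is even -> steps_to_one(1154)
1154 is even -> steps_to_one(577)
577 is odd -> 3*577+1 = 1732 -> steps_to_one(1732)
1732 is even -> steps_to_one(866)
866 is even -> steps_to_one(433)
433 is odd -> 3*433+1 = 1300 -> steps_to_one(1300)
1300 is even -> steps_to_one(650)
650 is even -> steps_to_one(325)
325 is odd -> 3*325+1 = 976 -> steps_to_one(976)
976 is even -> steps_to_one(488)
488 is even -> steps_to_one(244)
244 is even -> steps_to_one(122)
122 is even -> steps_to_one(61)
61 is odd -> 3*61+1 = 184 -> steps_to_one(184)
184 is even -> steps_to_one(92)
92 is even -> steps_to_one(46)
46 is even -> steps_to_one(23)
23 is odd -> 3*23+1 = 70 -> steps_to_one(70)
70 is even -> steps_to_one(35)
35 is odd -> 3*35+1 = 106 -> steps_to_one(106)
106 is even -> steps_to_one(53)
53 is odd -> 3*53+1 = 160 -> steps_to_one(160)
160 is even -> steps_to_one(80)
80 is even -> steps_to_one(40)
40 is even -> steps_to_one(20)
20 is even -> steps_to_one(10)
10 is even -> steps_to_one(5)
5 is odd -> 3*5+1 = 16 -> steps_to_one(16)
16 is even -> steps_to_one(8)
8 is even -> steps_to_one(4)
4 is even -> steps_to_one(2)
2 is even -> steps_to_one(1)
Reached 1 after 111 steps
= 111
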